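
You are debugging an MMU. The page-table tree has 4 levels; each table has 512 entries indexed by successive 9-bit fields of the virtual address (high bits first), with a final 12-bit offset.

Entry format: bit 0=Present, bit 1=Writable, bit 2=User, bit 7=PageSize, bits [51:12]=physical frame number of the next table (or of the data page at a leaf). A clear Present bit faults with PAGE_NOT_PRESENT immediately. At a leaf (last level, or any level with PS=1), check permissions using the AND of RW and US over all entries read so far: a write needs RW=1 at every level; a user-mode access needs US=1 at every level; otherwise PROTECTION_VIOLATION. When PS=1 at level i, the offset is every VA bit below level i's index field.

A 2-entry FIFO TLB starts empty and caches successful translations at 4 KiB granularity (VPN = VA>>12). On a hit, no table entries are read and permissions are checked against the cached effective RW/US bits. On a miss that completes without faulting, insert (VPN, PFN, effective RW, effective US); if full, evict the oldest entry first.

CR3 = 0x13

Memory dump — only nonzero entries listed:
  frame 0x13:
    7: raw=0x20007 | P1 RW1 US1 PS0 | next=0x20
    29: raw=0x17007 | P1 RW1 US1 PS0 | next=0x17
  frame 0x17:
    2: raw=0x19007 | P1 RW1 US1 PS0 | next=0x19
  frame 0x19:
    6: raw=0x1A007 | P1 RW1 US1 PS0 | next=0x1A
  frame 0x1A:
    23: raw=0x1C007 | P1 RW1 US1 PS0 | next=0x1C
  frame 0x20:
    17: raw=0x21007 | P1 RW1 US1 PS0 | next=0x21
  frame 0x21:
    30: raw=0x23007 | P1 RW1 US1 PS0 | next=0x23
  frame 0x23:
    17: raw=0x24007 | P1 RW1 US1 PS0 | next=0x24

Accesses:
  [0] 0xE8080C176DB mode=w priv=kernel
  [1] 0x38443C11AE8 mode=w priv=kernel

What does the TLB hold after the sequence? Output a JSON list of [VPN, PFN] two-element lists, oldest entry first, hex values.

Trace:
#0 VA=0xE8080C176DB (w,kernel):
  [0] read 0x13 idx=29: raw=0x17007 flags P=1 W=1 U=1 S=0
  [1] read 0x17 idx=2: raw=0x19007 flags P=1 W=1 U=1 S=0
  [2] read 0x19 idx=6: raw=0x1A007 flags P=1 W=1 U=1 S=0
  [3] read 0x1A idx=23: raw=0x1C007 flags P=1 W=1 U=1 S=0
  → PA=0x1C6DB  (4 entries read)
#1 VA=0x38443C11AE8 (w,kernel):
  [0] read 0x13 idx=7: raw=0x20007 flags P=1 W=1 U=1 S=0
  [1] read 0x20 idx=17: raw=0x21007 flags P=1 W=1 U=1 S=0
  [2] read 0x21 idx=30: raw=0x23007 flags P=1 W=1 U=1 S=0
  [3] read 0x23 idx=17: raw=0x24007 flags P=1 W=1 U=1 S=0
  → PA=0x24AE8  (4 entries read)

TLB: [["0xE8080C17", "0x1C"], ["0x38443C11", "0x24"]]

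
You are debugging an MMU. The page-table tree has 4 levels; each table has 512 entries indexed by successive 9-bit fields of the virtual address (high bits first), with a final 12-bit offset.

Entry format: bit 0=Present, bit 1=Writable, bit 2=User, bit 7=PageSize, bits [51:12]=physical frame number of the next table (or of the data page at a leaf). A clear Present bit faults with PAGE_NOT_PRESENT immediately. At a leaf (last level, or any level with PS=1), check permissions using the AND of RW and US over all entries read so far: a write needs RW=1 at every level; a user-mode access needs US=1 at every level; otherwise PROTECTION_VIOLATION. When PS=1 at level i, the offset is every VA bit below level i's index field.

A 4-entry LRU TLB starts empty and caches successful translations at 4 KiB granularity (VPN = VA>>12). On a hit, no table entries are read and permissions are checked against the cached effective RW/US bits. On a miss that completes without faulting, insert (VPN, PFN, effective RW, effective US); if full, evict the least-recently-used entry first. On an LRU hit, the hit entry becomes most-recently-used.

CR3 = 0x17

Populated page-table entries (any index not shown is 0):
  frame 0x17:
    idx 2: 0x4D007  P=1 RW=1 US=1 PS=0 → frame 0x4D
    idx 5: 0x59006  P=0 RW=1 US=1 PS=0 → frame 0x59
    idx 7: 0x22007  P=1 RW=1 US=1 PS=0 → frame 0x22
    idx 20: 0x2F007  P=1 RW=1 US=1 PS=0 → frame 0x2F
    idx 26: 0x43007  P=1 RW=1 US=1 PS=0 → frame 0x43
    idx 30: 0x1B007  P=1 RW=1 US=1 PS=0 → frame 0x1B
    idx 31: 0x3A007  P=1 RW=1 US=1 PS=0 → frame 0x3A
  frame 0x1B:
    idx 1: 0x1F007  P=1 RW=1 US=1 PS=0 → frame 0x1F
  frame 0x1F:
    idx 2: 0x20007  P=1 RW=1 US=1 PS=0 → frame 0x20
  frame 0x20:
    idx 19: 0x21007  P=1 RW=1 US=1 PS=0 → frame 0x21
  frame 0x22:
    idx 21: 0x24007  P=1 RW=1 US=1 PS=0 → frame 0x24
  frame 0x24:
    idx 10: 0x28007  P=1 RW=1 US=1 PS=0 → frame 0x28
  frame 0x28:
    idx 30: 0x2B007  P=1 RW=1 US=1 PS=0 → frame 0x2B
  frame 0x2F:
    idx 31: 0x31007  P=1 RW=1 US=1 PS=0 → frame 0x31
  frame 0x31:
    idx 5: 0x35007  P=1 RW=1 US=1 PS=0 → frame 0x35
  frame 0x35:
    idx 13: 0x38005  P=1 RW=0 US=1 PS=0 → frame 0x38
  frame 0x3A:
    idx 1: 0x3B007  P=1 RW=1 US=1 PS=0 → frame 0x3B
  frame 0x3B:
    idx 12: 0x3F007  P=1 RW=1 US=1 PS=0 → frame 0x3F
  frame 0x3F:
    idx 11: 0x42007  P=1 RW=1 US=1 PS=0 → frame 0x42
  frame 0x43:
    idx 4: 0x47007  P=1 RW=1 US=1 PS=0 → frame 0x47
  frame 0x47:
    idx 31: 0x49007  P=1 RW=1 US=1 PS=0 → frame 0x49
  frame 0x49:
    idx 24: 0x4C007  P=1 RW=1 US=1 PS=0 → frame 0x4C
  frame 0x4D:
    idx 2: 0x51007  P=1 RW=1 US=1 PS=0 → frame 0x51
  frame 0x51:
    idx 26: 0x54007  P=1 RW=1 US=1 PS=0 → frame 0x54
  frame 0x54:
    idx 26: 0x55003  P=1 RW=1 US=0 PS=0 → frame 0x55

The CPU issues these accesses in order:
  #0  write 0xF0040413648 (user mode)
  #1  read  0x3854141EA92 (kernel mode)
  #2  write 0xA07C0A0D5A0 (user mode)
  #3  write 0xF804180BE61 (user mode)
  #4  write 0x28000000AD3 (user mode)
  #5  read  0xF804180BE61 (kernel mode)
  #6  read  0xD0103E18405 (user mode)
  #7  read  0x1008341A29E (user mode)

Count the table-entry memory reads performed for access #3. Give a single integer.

Trace:
#0 VA=0xF0040413648 (w,user):
  L0: frame=0x17 idx=30 entry=0x1B007 [P=1 RW=1 US=1 PS=0]
  L1: frame=0x1B idx=1 entry=0x1F007 [P=1 RW=1 US=1 PS=0]
  L2: frame=0x1F idx=2 entry=0x20007 [P=1 RW=1 US=1 PS=0]
  L3: frame=0x20 idx=19 entry=0x21007 [P=1 RW=1 US=1 PS=0]
  ⇒ phys 0x21648  [4 reads]
#1 VA=0x3854141EA92 (r,kernel):
  L0: frame=0x17 idx=7 entry=0x22007 [P=1 RW=1 US=1 PS=0]
  L1: frame=0x22 idx=21 entry=0x24007 [P=1 RW=1 US=1 PS=0]
  L2: frame=0x24 idx=10 entry=0x28007 [P=1 RW=1 US=1 PS=0]
  L3: frame=0x28 idx=30 entry=0x2B007 [P=1 RW=1 US=1 PS=0]
  ⇒ phys 0x2BA92  [4 reads]
#2 VA=0xA07C0A0D5A0 (w,user):
  L0: frame=0x17 idx=20 entry=0x2F007 [P=1 RW=1 US=1 PS=0]
  L1: frame=0x2F idx=31 entry=0x31007 [P=1 RW=1 US=1 PS=0]
  L2: frame=0x31 idx=5 entry=0x35007 [P=1 RW=1 US=1 PS=0]
  L3: frame=0x35 idx=13 entry=0x38005 [P=1 RW=0 US=1 PS=0]
  ✗ PROTECTION_VIOLATION  [4 reads]
#3 VA=0xF804180BE61 (w,user):
  L0: frame=0x17 idx=31 entry=0x3A007 [P=1 RW=1 US=1 PS=0]
  L1: frame=0x3A idx=1 entry=0x3B007 [P=1 RW=1 US=1 PS=0]
  L2: frame=0x3B idx=12 entry=0x3F007 [P=1 RW=1 US=1 PS=0]
  L3: frame=0x3F idx=11 entry=0x42007 [P=1 RW=1 US=1 PS=0]
  ⇒ phys 0x42E61  [4 reads]
#4 VA=0x28000000AD3 (w,user):
  L0: frame=0x17 idx=5 entry=0x59006 [P=0 RW=1 US=1 PS=0]
  ✗ PAGE_NOT_PRESENT  [1 reads]
#5 VA=0xF804180BE61 (r,kernel):
  TLB hit vpn=0xF804180B → PA=0x42E61
#6 VA=0xD0103E18405 (r,user):
  L0: frame=0x17 idx=26 entry=0x43007 [P=1 RW=1 US=1 PS=0]
  L1: frame=0x43 idx=4 entry=0x47007 [P=1 RW=1 US=1 PS=0]
  L2: frame=0x47 idx=31 entry=0x49007 [P=1 RW=1 US=1 PS=0]
  L3: frame=0x49 idx=24 entry=0x4C007 [P=1 RW=1 US=1 PS=0]
  ⇒ phys 0x4C405  [4 reads]
#7 VA=0x1008341A29E (r,user):
  L0: frame=0x17 idx=2 entry=0x4D007 [P=1 RW=1 US=1 PS=0]
  L1: frame=0x4D idx=2 entry=0x51007 [P=1 RW=1 US=1 PS=0]
  L2: frame=0x51 idx=26 entry=0x54007 [P=1 RW=1 US=1 PS=0]
  L3: frame=0x54 idx=26 entry=0x55003 [P=1 RW=1 US=0 PS=0]
  ✗ PROTECTION_VIOLATION  [4 reads]

Entries read for #3: 4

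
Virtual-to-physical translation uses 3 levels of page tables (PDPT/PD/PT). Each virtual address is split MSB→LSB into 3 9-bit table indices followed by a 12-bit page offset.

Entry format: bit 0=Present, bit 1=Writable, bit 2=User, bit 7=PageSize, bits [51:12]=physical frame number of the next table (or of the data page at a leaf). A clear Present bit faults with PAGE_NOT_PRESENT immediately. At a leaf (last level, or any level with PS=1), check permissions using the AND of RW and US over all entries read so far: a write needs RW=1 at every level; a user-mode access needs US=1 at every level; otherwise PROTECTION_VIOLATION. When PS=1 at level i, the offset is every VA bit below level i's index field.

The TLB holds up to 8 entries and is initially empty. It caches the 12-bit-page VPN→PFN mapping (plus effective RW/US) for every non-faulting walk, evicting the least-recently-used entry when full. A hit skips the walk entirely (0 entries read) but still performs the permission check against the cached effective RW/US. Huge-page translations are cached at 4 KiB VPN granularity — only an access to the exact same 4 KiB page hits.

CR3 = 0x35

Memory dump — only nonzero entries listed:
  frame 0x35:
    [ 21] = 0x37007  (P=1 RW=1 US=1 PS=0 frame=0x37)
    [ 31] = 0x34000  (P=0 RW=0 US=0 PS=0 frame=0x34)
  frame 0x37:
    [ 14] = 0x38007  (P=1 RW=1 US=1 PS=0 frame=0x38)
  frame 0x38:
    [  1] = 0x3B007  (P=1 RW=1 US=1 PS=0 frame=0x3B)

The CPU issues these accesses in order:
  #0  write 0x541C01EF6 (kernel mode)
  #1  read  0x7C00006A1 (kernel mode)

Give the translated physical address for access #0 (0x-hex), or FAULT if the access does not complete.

Walk each access:
#0 VA=0x541C01EF6 (w,kernel):
  L0 @0x35[21] → 0x37007  P=1,RW=1,US=1,PS=0
  L1 @0x37[14] → 0x38007  P=1,RW=1,US=1,PS=0
  L2 @0x38[1] → 0x3B007  P=1,RW=1,US=1,PS=0
  ⇒ phys 0x3BEF6  [3 reads]
#1 VA=0x7C00006A1 (r,kernel):
  L0 @0x35[31] → 0x34000  P=0,RW=0,US=0,PS=0
  → PAGE_NOT_PRESENT  (1 entries read)

Access #0 PA: 0x3BEF6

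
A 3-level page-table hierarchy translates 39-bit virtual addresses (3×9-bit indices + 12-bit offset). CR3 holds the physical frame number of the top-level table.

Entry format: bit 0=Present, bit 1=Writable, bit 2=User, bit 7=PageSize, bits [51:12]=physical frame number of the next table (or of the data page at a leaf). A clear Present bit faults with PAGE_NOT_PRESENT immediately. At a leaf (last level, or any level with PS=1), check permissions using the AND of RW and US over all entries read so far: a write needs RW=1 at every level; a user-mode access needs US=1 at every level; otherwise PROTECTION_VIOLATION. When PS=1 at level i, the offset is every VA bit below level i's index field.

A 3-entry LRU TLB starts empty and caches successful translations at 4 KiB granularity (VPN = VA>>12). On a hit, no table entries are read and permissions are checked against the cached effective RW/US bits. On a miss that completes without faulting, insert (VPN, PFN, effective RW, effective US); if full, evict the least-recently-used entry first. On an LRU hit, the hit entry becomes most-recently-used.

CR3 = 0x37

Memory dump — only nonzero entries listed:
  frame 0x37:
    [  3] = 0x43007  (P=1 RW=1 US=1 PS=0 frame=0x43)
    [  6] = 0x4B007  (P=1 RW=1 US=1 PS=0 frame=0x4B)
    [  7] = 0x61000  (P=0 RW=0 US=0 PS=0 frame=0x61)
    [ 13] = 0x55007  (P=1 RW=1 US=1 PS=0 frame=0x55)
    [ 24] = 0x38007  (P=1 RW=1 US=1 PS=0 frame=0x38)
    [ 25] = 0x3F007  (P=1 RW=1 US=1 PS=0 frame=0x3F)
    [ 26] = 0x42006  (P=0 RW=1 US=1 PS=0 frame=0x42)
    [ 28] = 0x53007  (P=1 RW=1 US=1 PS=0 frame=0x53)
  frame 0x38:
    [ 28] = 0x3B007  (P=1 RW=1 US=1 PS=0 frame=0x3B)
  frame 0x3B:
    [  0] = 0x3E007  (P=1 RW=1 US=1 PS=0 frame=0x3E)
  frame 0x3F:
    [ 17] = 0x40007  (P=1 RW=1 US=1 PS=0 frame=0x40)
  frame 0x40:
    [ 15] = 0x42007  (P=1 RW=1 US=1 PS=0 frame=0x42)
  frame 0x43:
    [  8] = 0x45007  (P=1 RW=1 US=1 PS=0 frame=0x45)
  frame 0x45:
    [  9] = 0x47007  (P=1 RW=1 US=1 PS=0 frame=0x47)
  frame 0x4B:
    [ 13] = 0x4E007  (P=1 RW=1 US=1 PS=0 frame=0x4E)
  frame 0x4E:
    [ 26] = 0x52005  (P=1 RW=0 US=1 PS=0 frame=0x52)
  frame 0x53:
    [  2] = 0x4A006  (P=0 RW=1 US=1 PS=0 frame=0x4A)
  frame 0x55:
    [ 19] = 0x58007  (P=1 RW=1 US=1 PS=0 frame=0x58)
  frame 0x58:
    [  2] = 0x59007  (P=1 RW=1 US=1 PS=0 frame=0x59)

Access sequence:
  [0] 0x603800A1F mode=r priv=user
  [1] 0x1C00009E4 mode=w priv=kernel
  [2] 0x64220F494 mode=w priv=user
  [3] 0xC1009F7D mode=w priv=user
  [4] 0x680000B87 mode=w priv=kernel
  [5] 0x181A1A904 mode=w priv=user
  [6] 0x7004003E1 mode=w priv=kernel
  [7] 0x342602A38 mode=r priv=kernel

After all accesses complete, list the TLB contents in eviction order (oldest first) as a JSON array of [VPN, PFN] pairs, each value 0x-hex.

Trace:
#0 VA=0x603800A1F (r,user):
  L0 @0x37[24] → 0x38007  P=1,RW=1,US=1,PS=0
  L1 @0x38[28] → 0x3B007  P=1,RW=1,US=1,PS=0
  L2 @0x3B[0] → 0x3E007  P=1,RW=1,US=1,PS=0
  → PA=0x3EA1F  (3 entries read)
#1 VA=0x1C00009E4 (w,kernel):
  L0 @0x37[7] → 0x61000  P=0,RW=0,US=0,PS=0
  ✗ PAGE_NOT_PRESENT  [1 reads]
#2 VA=0x64220F494 (w,user):
  L0 @0x37[25] → 0x3F007  P=1,RW=1,US=1,PS=0
  L1 @0x3F[17] → 0x40007  P=1,RW=1,US=1,PS=0
  L2 @0x40[15] → 0x42007  P=1,RW=1,US=1,PS=0
  → PA=0x42494  (3 entries read)
#3 VA=0xC1009F7D (w,user):
  L0 @0x37[3] → 0x43007  P=1,RW=1,US=1,PS=0
  L1 @0x43[8] → 0x45007  P=1,RW=1,US=1,PS=0
  L2 @0x45[9] → 0x47007  P=1,RW=1,US=1,PS=0
  → PA=0x47F7D  (3 entries read)
#4 VA=0x680000B87 (w,kernel):
  L0 @0x37[26] → 0x42006  P=0,RW=1,US=1,PS=0
  ✗ PAGE_NOT_PRESENT  [1 reads]
#5 VA=0x181A1A904 (w,user):
  L0 @0x37[6] → 0x4B007  P=1,RW=1,US=1,PS=0
  L1 @0x4B[13] → 0x4E007  P=1,RW=1,US=1,PS=0
  L2 @0x4E[26] → 0x52005  P=1,RW=0,US=1,PS=0
  ✗ PROTECTION_VIOLATION  [3 reads]
#6 VA=0x7004003E1 (w,kernel):
  L0 @0x37[28] → 0x53007  P=1,RW=1,US=1,PS=0
  L1 @0x53[2] → 0x4A006  P=0,RW=1,US=1,PS=0
  ✗ PAGE_NOT_PRESENT  [2 reads]
#7 VA=0x342602A38 (r,kernel):
  L0 @0x37[13] → 0x55007  P=1,RW=1,US=1,PS=0
  L1 @0x55[19] → 0x58007  P=1,RW=1,US=1,PS=0
  L2 @0x58[2] → 0x59007  P=1,RW=1,US=1,PS=0
  → PA=0x59A38  (3 entries read)

TLB: [["0x64220F", "0x42"], ["0xC1009", "0x47"], ["0x342602", "0x59"]]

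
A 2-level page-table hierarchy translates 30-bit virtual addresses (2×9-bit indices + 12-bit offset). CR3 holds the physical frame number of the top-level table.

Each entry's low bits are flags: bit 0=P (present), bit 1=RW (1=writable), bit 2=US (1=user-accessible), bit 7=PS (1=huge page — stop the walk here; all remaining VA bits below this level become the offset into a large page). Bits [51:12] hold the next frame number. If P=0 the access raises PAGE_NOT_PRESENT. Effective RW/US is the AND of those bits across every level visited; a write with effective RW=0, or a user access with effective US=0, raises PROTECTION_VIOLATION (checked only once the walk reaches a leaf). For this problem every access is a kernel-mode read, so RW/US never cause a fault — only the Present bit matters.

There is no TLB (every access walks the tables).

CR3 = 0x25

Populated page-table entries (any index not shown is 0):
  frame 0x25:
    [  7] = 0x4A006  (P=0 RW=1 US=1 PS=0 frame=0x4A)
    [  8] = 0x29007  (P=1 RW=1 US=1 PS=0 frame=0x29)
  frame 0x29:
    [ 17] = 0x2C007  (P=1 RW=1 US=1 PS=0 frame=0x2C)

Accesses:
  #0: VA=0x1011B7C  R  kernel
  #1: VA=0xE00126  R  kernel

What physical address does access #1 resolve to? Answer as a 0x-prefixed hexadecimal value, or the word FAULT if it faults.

Walk each access:
#0 VA=0x1011B7C (r,kernel):
  [0] read 0x25 idx=8: raw=0x29007 flags P=1 W=1 U=1 S=0
  [1] read 0x29 idx=17: raw=0x2C007 flags P=1 W=1 U=1 S=0
  ⇒ phys 0x2CB7C  [2 reads]
#1 VA=0xE00126 (r,kernel):
  [0] read 0x25 idx=7: raw=0x4A006 flags P=0 W=1 U=1 S=0
  → PAGE_NOT_PRESENT  (1 entries read)

Access #1 PA: FAULT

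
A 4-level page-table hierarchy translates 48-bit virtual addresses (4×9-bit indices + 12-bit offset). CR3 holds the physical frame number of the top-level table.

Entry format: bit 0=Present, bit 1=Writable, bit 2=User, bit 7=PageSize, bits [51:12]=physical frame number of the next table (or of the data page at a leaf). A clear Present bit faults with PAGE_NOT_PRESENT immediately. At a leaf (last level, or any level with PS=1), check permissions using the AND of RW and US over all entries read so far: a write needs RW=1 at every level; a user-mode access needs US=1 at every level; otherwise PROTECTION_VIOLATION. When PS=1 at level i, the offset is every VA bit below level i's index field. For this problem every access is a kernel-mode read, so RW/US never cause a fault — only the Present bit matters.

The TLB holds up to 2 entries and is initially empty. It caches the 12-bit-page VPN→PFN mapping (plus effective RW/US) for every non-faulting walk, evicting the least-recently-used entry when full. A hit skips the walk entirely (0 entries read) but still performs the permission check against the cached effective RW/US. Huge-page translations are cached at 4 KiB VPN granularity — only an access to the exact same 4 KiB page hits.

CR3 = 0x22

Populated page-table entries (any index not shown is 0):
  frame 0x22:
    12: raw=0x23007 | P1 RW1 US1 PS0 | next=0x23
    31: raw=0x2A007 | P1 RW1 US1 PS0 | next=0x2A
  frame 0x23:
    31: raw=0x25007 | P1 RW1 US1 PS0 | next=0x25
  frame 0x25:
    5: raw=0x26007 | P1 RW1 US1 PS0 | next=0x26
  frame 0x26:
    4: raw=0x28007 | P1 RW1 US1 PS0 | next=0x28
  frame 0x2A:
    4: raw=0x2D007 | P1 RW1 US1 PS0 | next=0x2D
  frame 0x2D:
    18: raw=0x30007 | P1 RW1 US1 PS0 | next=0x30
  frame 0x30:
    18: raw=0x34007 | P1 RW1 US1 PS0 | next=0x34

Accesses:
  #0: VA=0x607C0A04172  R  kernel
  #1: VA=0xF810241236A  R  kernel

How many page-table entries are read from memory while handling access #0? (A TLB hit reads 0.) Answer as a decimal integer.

Per-access translation:
#0 VA=0x607C0A04172 (r,kernel):
  [0] read 0x22 idx=12: raw=0x23007 flags P=1 W=1 U=1 S=0
  [1] read 0x23 idx=31: raw=0x25007 flags P=1 W=1 U=1 S=0
  [2] read 0x25 idx=5: raw=0x26007 flags P=1 W=1 U=1 S=0
  [3] read 0x26 idx=4: raw=0x28007 flags P=1 W=1 U=1 S=0
  → PA=0x28172  (4 entries read)
#1 VA=0xF810241236A (r,kernel):
  [0] read 0x22 idx=31: raw=0x2A007 flags P=1 W=1 U=1 S=0
  [1] read 0x2A idx=4: raw=0x2D007 flags P=1 W=1 U=1 S=0
  [2] read 0x2D idx=18: raw=0x30007 flags P=1 W=1 U=1 S=0
  [3] read 0x30 idx=18: raw=0x34007 flags P=1 W=1 U=1 S=0
  → PA=0x3436A  (4 entries read)

Entries read for #0: 4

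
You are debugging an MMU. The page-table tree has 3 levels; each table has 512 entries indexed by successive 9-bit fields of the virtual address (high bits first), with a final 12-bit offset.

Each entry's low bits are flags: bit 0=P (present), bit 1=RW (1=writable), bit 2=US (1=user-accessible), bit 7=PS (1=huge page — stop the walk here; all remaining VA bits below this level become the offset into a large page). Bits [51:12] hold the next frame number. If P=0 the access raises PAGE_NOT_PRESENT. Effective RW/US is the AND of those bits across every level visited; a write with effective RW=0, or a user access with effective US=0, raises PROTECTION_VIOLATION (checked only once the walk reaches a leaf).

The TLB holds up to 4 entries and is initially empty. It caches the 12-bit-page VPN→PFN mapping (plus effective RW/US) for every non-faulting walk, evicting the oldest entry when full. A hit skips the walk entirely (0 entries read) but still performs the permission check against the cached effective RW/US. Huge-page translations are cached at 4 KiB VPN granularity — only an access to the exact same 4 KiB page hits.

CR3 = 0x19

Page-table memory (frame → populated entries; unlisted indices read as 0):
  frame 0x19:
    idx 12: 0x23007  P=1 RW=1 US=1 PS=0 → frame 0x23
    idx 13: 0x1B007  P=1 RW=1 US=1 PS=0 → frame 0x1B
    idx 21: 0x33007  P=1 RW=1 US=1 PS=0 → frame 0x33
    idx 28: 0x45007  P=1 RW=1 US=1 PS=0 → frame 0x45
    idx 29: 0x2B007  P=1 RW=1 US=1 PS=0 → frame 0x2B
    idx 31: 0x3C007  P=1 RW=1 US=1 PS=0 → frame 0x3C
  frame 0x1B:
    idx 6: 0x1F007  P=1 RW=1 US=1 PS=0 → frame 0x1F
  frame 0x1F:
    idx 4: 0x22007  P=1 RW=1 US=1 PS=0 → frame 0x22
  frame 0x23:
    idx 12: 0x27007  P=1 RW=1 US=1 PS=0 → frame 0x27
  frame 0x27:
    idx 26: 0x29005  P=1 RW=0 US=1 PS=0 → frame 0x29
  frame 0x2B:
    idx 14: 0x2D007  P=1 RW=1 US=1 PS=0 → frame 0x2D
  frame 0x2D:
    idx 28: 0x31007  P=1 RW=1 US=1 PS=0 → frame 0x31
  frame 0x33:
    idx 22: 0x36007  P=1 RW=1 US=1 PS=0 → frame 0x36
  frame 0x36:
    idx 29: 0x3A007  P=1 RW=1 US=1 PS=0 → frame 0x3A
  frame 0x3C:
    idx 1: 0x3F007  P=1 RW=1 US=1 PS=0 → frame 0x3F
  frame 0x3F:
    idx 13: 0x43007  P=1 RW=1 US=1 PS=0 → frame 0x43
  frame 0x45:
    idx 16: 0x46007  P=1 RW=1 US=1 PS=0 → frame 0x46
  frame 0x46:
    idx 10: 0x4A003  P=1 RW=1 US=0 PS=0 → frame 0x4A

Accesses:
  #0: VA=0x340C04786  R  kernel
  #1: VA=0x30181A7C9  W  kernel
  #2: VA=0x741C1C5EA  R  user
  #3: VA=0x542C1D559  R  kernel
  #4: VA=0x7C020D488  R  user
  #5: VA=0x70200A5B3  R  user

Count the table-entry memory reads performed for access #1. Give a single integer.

Walk each access:
#0 VA=0x340C04786 (r,kernel):
  lvl0: tbl 0x19, slot 13 ⇒ 0x1B007 (P1/RW1/US1/PS0)
  lvl1: tbl 0x1B, slot 6 ⇒ 0x1F007 (P1/RW1/US1/PS0)
  lvl2: tbl 0x1F, slot 4 ⇒ 0x22007 (P1/RW1/US1/PS0)
  ⇒ phys 0x22786  [3 reads]
#1 VA=0x30181A7C9 (w,kernel):
  lvl0: tbl 0x19, slot 12 ⇒ 0x23007 (P1/RW1/US1/PS0)
  lvl1: tbl 0x23, slot 12 ⇒ 0x27007 (P1/RW1/US1/PS0)
  lvl2: tbl 0x27, slot 26 ⇒ 0x29005 (P1/RW0/US1/PS0)
  ⇒ fault: PROTECTION_VIOLATION  — 3 lookups
#2 VA=0x741C1C5EA (r,user):
  lvl0: tbl 0x19, slot 29 ⇒ 0x2B007 (P1/RW1/US1/PS0)
  lvl1: tbl 0x2B, slot 14 ⇒ 0x2D007 (P1/RW1/US1/PS0)
  lvl2: tbl 0x2D, slot 28 ⇒ 0x31007 (P1/RW1/US1/PS0)
  ⇒ phys 0x315EA  [3 reads]
#3 VA=0x542C1D559 (r,kernel):
  lvl0: tbl 0x19, slot 21 ⇒ 0x33007 (P1/RW1/US1/PS0)
  lvl1: tbl 0x33, slot 22 ⇒ 0x36007 (P1/RW1/US1/PS0)
  lvl2: tbl 0x36, slot 29 ⇒ 0x3A007 (P1/RW1/US1/PS0)
  ⇒ phys 0x3A559  [3 reads]
#4 VA=0x7C020D488 (r,user):
  lvl0: tbl 0x19, slot 31 ⇒ 0x3C007 (P1/RW1/US1/PS0)
  lvl1: tbl 0x3C, slot 1 ⇒ 0x3F007 (P1/RW1/US1/PS0)
  lvl2: tbl 0x3F, slot 13 ⇒ 0x43007 (P1/RW1/US1/PS0)
  ⇒ phys 0x43488  [3 reads]
#5 VA=0x70200A5B3 (r,user):
  lvl0: tbl 0x19, slot 28 ⇒ 0x45007 (P1/RW1/US1/PS0)
  lvl1: tbl 0x45, slot 16 ⇒ 0x46007 (P1/RW1/US1/PS0)
  lvl2: tbl 0x46, slot 10 ⇒ 0x4A003 (P1/RW1/US0/PS0)
  ⇒ fault: PROTECTION_VIOLATION  — 3 lookups

Entries read for #1: 3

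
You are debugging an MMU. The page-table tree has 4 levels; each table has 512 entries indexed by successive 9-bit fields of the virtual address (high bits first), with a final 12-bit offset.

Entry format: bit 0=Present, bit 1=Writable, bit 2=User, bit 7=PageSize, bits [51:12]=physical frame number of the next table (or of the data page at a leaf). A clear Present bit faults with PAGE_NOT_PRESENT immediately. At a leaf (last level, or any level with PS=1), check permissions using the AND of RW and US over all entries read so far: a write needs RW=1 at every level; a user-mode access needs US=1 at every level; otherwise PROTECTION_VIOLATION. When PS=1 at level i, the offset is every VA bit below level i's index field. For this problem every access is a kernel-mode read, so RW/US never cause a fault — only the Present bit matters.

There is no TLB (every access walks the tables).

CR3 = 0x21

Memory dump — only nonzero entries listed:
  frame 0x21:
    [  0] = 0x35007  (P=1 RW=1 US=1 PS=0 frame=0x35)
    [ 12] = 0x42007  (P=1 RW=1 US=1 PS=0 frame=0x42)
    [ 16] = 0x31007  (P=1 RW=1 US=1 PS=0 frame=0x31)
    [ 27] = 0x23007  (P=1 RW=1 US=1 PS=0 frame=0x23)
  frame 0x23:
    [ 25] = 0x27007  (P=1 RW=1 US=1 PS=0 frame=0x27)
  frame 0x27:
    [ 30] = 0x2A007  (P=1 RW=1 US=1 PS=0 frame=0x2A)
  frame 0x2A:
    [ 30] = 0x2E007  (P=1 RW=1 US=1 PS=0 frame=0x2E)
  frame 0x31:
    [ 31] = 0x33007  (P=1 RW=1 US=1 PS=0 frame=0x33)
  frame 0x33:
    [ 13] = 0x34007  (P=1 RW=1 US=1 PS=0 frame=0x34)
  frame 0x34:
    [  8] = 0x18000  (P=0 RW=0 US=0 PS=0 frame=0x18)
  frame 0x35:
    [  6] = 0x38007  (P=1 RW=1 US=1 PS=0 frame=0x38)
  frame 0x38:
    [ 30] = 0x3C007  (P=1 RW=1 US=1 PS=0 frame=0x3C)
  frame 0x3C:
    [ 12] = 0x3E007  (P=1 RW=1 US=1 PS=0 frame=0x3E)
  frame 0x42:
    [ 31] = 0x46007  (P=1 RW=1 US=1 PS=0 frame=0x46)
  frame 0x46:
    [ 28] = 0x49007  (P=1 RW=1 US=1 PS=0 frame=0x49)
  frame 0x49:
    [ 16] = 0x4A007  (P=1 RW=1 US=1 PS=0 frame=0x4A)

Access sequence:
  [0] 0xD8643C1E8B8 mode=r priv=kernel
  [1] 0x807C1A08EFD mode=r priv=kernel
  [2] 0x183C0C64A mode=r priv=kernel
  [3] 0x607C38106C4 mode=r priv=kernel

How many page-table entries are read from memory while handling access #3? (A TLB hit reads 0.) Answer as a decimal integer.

Walk each access:
#0 VA=0xD8643C1E8B8 (r,kernel):
  L0 @0x21[27] → 0x23007  P=1,RW=1,US=1,PS=0
  L1 @0x23[25] → 0x27007  P=1,RW=1,US=1,PS=0
  L2 @0x27[30] → 0x2A007  P=1,RW=1,US=1,PS=0
  L3 @0x2A[30] → 0x2E007  P=1,RW=1,US=1,PS=0
  ✓ 0x2E8B8  — 4 lookups
#1 VA=0x807C1A08EFD (r,kernel):
  L0 @0x21[16] → 0x31007  P=1,RW=1,US=1,PS=0
  L1 @0x31[31] → 0x33007  P=1,RW=1,US=1,PS=0
  L2 @0x33[13] → 0x34007  P=1,RW=1,US=1,PS=0
  L3 @0x34[8] → 0x18000  P=0,RW=0,US=0,PS=0
  → PAGE_NOT_PRESENT  (4 entries read)
#2 VA=0x183C0C64A (r,kernel):
  L0 @0x21[0] → 0x35007  P=1,RW=1,US=1,PS=0
  L1 @0x35[6] → 0x38007  P=1,RW=1,US=1,PS=0
  L2 @0x38[30] → 0x3C007  P=1,RW=1,US=1,PS=0
  L3 @0x3C[12] → 0x3E007  P=1,RW=1,US=1,PS=0
  ✓ 0x3E64A  — 4 lookups
#3 VA=0x607C38106C4 (r,kernel):
  L0 @0x21[12] → 0x42007  P=1,RW=1,US=1,PS=0
  L1 @0x42[31] → 0x46007  P=1,RW=1,US=1,PS=0
  L2 @0x46[28] → 0x49007  P=1,RW=1,US=1,PS=0
  L3 @0x49[16] → 0x4A007  P=1,RW=1,US=1,PS=0
  ✓ 0x4A6C4  — 4 lookups

Entries read for #3: 4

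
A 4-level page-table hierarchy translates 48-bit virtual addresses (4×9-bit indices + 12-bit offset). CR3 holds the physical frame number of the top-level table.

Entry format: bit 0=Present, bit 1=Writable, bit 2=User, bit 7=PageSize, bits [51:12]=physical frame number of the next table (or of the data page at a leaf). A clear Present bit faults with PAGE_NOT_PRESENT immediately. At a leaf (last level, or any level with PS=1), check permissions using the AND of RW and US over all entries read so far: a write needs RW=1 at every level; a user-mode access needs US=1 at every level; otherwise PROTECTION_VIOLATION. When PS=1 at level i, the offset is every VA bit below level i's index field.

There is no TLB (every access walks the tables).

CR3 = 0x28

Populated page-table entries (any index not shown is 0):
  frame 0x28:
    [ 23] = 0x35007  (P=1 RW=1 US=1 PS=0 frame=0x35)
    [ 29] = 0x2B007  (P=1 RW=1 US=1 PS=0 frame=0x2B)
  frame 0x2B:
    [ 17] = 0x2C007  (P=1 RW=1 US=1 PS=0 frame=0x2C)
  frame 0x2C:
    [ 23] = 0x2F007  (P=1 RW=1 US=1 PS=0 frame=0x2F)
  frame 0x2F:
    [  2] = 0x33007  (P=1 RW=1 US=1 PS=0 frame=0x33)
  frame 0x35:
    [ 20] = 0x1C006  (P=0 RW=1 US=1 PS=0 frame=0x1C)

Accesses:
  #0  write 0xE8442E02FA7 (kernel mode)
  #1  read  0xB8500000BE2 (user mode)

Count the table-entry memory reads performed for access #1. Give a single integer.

Walk each access:
#0 VA=0xE8442E02FA7 (w,kernel):
  L0 @0x28[29] → 0x2B007  P=1,RW=1,US=1,PS=0
  L1 @0x2B[17] → 0x2C007  P=1,RW=1,US=1,PS=0
  L2 @0x2C[23] → 0x2F007  P=1,RW=1,US=1,PS=0
  L3 @0x2F[2] → 0x33007  P=1,RW=1,US=1,PS=0
  → PA=0x33FA7  (4 entries read)
#1 VA=0xB8500000BE2 (r,user):
  L0 @0x28[23] → 0x35007  P=1,RW=1,US=1,PS=0
  L1 @0x35[20] → 0x1C006  P=0,RW=1,US=1,PS=0
  ⇒ fault: PAGE_NOT_PRESENT  — 2 lookups

Entries read for #1: 2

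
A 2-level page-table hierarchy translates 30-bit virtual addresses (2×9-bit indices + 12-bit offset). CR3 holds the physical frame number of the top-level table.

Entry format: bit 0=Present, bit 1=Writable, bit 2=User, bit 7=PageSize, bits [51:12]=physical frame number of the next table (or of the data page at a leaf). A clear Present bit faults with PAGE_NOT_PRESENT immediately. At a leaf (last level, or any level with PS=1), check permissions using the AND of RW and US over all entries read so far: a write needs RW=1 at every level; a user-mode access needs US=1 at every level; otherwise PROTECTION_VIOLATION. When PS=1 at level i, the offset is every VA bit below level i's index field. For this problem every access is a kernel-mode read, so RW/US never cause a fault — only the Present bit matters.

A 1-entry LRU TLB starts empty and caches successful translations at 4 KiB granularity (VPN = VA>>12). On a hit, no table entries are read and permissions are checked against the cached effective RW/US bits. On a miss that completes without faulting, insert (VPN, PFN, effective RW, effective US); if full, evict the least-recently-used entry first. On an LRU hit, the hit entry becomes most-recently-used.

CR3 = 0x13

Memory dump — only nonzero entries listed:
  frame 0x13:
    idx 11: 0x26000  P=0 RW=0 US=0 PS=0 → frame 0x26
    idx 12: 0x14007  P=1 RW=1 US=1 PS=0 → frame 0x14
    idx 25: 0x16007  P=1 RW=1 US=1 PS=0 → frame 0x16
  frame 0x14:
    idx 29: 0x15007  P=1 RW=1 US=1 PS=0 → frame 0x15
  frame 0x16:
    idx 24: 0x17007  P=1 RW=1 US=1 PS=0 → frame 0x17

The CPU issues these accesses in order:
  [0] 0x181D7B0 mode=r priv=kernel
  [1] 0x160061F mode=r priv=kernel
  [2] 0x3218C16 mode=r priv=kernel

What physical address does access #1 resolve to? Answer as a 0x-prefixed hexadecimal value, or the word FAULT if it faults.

Trace:
#0 VA=0x181D7B0 (r,kernel):
  L0: frame=0x13 idx=12 entry=0x14007 [P=1 RW=1 US=1 PS=0]
  L1: frame=0x14 idx=29 entry=0x15007 [P=1 RW=1 US=1 PS=0]
  → PA=0x157B0  (2 entries read)
#1 VA=0x160061F (r,kernel):
  L0: frame=0x13 idx=11 entry=0x26000 [P=0 RW=0 US=0 PS=0]
  → PAGE_NOT_PRESENT  (1 entries read)
#2 VA=0x3218C16 (r,kernel):
  L0: frame=0x13 idx=25 entry=0x16007 [P=1 RW=1 US=1 PS=0]
  L1: frame=0x16 idx=24 entry=0x17007 [P=1 RW=1 US=1 PS=0]
  → PA=0x17C16  (2 entries read)

Access #1 PA: FAULT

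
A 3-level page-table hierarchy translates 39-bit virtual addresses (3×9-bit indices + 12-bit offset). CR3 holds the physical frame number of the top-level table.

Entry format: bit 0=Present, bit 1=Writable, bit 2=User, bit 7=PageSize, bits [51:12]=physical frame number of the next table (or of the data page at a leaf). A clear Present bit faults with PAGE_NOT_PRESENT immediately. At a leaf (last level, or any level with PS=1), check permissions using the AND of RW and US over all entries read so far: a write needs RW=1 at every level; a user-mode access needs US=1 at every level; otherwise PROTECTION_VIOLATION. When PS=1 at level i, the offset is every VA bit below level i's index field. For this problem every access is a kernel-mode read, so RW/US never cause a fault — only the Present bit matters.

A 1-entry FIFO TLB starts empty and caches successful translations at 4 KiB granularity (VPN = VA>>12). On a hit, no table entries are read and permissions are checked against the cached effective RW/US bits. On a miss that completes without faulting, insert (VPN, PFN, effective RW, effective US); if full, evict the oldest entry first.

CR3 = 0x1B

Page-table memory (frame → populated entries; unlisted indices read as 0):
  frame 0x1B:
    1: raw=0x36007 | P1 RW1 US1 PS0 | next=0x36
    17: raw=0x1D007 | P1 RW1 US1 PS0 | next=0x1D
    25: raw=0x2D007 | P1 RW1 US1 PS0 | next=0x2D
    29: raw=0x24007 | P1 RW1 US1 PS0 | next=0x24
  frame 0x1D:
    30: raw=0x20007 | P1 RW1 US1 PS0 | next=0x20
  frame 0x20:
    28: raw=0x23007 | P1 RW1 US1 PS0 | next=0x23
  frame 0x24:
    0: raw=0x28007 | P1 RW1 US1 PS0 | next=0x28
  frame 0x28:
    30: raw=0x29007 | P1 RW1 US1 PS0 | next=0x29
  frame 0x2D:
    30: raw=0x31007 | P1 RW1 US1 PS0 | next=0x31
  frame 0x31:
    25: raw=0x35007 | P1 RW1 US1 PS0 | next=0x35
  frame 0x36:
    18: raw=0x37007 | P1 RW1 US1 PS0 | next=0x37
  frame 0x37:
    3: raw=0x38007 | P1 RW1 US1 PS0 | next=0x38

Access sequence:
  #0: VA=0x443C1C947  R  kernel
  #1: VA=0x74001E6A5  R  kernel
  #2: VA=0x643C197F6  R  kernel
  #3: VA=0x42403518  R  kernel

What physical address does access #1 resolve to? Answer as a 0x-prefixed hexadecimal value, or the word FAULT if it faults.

Per-access translation:
#0 VA=0x443C1C947 (r,kernel):
  lvl0: tbl 0x1B, slot 17 ⇒ 0x1D007 (P1/RW1/US1/PS0)
  lvl1: tbl 0x1D, slot 30 ⇒ 0x20007 (P1/RW1/US1/PS0)
  lvl2: tbl 0x20, slot 28 ⇒ 0x23007 (P1/RW1/US1/PS0)
  ⇒ phys 0x23947  [3 reads]
#1 VA=0x74001E6A5 (r,kernel):
  lvl0: tbl 0x1B, slot 29 ⇒ 0x24007 (P1/RW1/US1/PS0)
  lvl1: tbl 0x24, slot 0 ⇒ 0x28007 (P1/RW1/US1/PS0)
  lvl2: tbl 0x28, slot 30 ⇒ 0x29007 (P1/RW1/US1/PS0)
  ⇒ phys 0x296A5  [3 reads]
#2 VA=0x643C197F6 (r,kernel):
  lvl0: tbl 0x1B, slot 25 ⇒ 0x2D007 (P1/RW1/US1/PS0)
  lvl1: tbl 0x2D, slot 30 ⇒ 0x31007 (P1/RW1/US1/PS0)
  lvl2: tbl 0x31, slot 25 ⇒ 0x35007 (P1/RW1/US1/PS0)
  ⇒ phys 0x357F6  [3 reads]
#3 VA=0x42403518 (r,kernel):
  lvl0: tbl 0x1B, slot 1 ⇒ 0x36007 (P1/RW1/US1/PS0)
  lvl1: tbl 0x36, slot 18 ⇒ 0x37007 (P1/RW1/US1/PS0)
  lvl2: tbl 0x37, slot 3 ⇒ 0x38007 (P1/RW1/US1/PS0)
  ⇒ phys 0x38518  [3 reads]

Access #1 PA: 0x296A5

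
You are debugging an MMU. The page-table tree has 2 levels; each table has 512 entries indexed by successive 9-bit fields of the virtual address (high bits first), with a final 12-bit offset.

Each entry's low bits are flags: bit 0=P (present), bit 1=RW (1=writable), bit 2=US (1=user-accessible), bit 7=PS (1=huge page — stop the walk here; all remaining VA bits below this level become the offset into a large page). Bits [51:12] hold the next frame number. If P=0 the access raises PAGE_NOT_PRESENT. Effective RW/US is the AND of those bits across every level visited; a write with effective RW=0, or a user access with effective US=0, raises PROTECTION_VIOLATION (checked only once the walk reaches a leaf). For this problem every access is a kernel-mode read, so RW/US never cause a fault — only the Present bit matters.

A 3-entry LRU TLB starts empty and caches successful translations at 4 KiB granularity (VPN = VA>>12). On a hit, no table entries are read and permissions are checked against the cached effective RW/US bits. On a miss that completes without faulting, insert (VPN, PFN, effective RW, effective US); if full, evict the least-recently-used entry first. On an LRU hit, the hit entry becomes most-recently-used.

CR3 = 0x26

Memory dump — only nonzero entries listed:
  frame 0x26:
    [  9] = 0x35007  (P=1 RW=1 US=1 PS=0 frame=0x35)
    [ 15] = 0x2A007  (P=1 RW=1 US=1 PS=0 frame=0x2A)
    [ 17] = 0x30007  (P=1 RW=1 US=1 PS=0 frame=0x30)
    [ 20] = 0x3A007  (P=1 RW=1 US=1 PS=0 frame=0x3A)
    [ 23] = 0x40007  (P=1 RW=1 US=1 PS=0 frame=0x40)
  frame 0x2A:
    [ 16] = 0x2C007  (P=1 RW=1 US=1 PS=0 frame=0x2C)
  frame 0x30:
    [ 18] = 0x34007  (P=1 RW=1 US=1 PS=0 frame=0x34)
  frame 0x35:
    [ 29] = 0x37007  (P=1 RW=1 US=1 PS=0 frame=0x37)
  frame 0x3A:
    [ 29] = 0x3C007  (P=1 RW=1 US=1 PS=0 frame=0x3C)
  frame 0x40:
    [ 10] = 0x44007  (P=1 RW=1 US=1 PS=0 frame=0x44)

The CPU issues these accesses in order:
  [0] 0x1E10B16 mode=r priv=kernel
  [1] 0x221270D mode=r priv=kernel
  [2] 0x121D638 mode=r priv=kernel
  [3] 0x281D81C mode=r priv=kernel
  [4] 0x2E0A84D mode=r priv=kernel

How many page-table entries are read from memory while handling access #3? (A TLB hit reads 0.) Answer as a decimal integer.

Walk each access:
#0 VA=0x1E10B16 (r,kernel):
  L0 @0x26[15] → 0x2A007  P=1,RW=1,US=1,PS=0
  L1 @0x2A[16] → 0x2C007  P=1,RW=1,US=1,PS=0
  → PA=0x2CB16  (2 entries read)
#1 VA=0x221270D (r,kernel):
  L0 @0x26[17] → 0x30007  P=1,RW=1,US=1,PS=0
  L1 @0x30[18] → 0x34007  P=1,RW=1,US=1,PS=0
  → PA=0x3470D  (2 entries read)
#2 VA=0x121D638 (r,kernel):
  L0 @0x26[9] → 0x35007  P=1,RW=1,US=1,PS=0
  L1 @0x35[29] → 0x37007  P=1,RW=1,US=1,PS=0
  → PA=0x37638  (2 entries read)
#3 VA=0x281D81C (r,kernel):
  L0 @0x26[20] → 0x3A007  P=1,RW=1,US=1,PS=0
  L1 @0x3A[29] → 0x3C007  P=1,RW=1,US=1,PS=0
  → PA=0x3C81C  (2 entries read)
#4 VA=0x2E0A84D (r,kernel):
  L0 @0x26[23] → 0x40007  P=1,RW=1,US=1,PS=0
  L1 @0x40[10] → 0x44007  P=1,RW=1,US=1,PS=0
  → PA=0x4484D  (2 entries read)

Entries read for #3: 2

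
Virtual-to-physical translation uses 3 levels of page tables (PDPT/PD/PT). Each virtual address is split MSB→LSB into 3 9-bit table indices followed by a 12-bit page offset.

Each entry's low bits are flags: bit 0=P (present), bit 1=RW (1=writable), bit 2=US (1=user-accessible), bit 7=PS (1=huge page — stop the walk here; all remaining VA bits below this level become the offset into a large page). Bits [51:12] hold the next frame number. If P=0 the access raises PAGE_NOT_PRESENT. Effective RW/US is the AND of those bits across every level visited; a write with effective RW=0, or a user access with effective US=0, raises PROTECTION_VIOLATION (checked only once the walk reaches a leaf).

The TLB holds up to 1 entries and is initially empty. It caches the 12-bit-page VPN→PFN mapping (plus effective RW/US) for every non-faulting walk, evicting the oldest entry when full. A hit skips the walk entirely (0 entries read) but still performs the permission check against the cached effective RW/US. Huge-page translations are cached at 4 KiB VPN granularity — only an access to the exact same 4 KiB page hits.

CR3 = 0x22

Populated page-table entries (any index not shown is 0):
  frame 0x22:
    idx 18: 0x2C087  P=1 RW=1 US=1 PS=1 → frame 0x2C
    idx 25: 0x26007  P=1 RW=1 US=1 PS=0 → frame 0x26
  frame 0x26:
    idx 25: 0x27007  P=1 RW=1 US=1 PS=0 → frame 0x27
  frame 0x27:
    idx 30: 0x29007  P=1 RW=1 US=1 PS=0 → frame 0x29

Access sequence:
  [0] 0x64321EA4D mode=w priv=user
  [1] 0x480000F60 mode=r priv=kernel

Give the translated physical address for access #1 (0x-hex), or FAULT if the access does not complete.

Trace:
#0 VA=0x64321EA4D (w,user):
  L0 @0x22[25] → 0x26007  P=1,RW=1,US=1,PS=0
  L1 @0x26[25] → 0x27007  P=1,RW=1,US=1,PS=0
  L2 @0x27[30] → 0x29007  P=1,RW=1,US=1,PS=0
  → PA=0x29A4D  (3 entries read)
#1 VA=0x480000F60 (r,kernel):
  L0 @0x22[18] → 0x2C087  P=1,RW=1,US=1,PS=1
  → PA=0x2CF60 (huge @L0)  (1 entries read)

Access #1 PA: 0x2CF60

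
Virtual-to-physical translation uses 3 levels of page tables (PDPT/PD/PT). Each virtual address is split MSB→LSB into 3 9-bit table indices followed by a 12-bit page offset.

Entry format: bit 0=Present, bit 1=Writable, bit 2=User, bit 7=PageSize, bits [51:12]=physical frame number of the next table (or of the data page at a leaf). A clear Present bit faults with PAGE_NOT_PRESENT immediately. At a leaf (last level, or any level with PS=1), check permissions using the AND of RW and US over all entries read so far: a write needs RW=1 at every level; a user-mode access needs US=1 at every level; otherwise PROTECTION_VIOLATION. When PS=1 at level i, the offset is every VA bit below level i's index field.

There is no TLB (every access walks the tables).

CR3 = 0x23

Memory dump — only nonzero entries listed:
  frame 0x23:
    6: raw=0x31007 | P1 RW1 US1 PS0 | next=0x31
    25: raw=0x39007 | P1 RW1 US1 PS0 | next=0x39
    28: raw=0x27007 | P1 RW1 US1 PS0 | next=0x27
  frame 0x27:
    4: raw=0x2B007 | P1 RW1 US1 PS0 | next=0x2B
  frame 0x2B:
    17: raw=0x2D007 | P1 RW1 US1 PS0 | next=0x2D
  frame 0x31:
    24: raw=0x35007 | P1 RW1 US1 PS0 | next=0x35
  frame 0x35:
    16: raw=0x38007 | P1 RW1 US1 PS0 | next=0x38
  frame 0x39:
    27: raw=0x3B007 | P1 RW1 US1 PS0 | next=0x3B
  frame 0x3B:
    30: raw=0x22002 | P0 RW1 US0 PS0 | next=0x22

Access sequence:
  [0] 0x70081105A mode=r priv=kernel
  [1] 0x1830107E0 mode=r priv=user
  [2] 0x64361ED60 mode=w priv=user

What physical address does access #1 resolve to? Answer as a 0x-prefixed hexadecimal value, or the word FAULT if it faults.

Per-access translation:
#0 VA=0x70081105A (r,kernel):
  L0 @0x23[28] → 0x27007  P=1,RW=1,US=1,PS=0
  L1 @0x27[4] → 0x2B007  P=1,RW=1,US=1,PS=0
  L2 @0x2B[17] → 0x2D007  P=1,RW=1,US=1,PS=0
  ⇒ phys 0x2D05A  [3 reads]
#1 VA=0x1830107E0 (r,user):
  L0 @0x23[6] → 0x31007  P=1,RW=1,US=1,PS=0
  L1 @0x31[24] → 0x35007  P=1,RW=1,US=1,PS=0
  L2 @0x35[16] → 0x38007  P=1,RW=1,US=1,PS=0
  ⇒ phys 0x387E0  [3 reads]
#2 VA=0x64361ED60 (w,user):
  L0 @0x23[25] → 0x39007  P=1,RW=1,US=1,PS=0
  L1 @0x39[27] → 0x3B007  P=1,RW=1,US=1,PS=0
  L2 @0x3B[30] → 0x22002  P=0,RW=1,US=0,PS=0
  ⇒ fault: PAGE_NOT_PRESENT  — 3 lookups

Access #1 PA: 0x387E0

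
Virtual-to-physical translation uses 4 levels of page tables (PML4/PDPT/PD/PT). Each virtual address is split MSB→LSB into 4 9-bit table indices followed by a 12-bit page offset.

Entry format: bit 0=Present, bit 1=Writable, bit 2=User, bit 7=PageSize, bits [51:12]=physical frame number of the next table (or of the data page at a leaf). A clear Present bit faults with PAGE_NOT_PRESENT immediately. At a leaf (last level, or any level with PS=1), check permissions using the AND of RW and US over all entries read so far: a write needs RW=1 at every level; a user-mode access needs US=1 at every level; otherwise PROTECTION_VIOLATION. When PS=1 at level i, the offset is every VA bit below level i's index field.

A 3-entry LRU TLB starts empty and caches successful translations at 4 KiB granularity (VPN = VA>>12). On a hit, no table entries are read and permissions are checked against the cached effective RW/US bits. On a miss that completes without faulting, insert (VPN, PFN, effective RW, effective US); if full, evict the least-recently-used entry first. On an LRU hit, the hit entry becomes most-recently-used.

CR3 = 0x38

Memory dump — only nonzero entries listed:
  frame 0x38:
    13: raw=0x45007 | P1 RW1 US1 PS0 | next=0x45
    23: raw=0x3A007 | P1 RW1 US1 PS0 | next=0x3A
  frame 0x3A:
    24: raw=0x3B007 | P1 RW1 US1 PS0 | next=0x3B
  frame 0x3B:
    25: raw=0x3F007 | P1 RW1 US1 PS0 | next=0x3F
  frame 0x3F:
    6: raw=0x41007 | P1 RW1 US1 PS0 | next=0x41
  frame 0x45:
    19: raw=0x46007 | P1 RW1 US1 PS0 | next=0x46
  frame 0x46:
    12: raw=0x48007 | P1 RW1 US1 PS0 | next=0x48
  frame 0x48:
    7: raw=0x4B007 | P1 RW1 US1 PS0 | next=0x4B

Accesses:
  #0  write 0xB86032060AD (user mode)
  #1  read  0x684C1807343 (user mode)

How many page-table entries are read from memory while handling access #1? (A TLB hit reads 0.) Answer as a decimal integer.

Trace:
#0 VA=0xB86032060AD (w,user):
  lvl0: tbl 0x38, slot 23 ⇒ 0x3A007 (P1/RW1/US1/PS0)
  lvl1: tbl 0x3A, slot 24 ⇒ 0x3B007 (P1/RW1/US1/PS0)
  lvl2: tbl 0x3B, slot 25 ⇒ 0x3F007 (P1/RW1/US1/PS0)
  lvl3: tbl 0x3F, slot 6 ⇒ 0x41007 (P1/RW1/US1/PS0)
  ✓ 0x410AD  — 4 lookups
#1 VA=0x684C1807343 (r,user):
  lvl0: tbl 0x38, slot 13 ⇒ 0x45007 (P1/RW1/US1/PS0)
  lvl1: tbl 0x45, slot 19 ⇒ 0x46007 (P1/RW1/US1/PS0)
  lvl2: tbl 0x46, slot 12 ⇒ 0x48007 (P1/RW1/US1/PS0)
  lvl3: tbl 0x48, slot 7 ⇒ 0x4B007 (P1/RW1/US1/PS0)
  ✓ 0x4B343  — 4 lookups

Entries read for #1: 4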